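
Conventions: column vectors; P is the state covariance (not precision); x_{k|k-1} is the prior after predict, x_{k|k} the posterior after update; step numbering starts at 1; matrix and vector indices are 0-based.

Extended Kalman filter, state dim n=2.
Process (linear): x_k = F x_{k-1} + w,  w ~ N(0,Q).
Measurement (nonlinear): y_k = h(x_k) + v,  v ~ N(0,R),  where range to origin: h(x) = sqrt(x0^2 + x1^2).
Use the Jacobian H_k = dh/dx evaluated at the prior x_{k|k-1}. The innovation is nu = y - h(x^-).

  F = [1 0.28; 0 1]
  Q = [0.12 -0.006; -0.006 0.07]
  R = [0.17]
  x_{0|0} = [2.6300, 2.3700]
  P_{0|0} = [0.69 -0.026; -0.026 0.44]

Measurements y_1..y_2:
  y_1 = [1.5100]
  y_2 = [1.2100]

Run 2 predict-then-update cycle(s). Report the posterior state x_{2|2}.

step 1: x^-=[3.2936, 2.3700]  P^-=[0.8299 0.0912; 0.0912 0.5100]  H_jac=[0.8117 0.5841]  S=[0.9773]  K=[0.7438; 0.3806]  nu=[-2.5477]  x^+=[1.3986, 1.4005]  P^+=[0.2892 -0.1854; -0.1854 0.3685]
step 2: x^-=[1.7907, 1.4005]  P^-=[0.3343 -0.0883; -0.0883 0.4385]  H_jac=[0.7877 0.6161]  S=[0.4581]  K=[0.4560; 0.4378]  nu=[-1.0633]  x^+=[1.3058, 0.9349]  P^+=[0.2390 -0.1797; -0.1797 0.3506]

x_post = [1.3058, 0.9349]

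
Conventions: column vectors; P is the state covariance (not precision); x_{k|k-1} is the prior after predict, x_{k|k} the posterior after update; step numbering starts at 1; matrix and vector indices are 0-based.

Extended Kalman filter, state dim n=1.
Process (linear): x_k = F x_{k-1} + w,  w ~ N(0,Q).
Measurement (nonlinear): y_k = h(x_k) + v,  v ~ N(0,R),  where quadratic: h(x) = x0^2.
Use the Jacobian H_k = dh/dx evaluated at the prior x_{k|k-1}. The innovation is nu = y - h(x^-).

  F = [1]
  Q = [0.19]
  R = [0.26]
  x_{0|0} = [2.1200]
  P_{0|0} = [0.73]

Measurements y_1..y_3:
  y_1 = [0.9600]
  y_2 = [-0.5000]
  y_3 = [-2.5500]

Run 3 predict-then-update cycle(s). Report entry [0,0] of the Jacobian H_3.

H_jac[0,0] = 1.1816

step 1: x^-=[2.1200]  P^-=[0.9200]  H_jac=[4.2400]  S=[16.7994]  K=[0.2322]  nu=[-3.5344]  x^+=[1.2993]  P^+=[0.0142]
step 2: x^-=[1.2993]  P^-=[0.2042]  H_jac=[2.5986]  S=[1.6392]  K=[0.3238]  nu=[-2.1882]  x^+=[0.5908]  P^+=[0.0324]
step 3: x^-=[0.5908]  P^-=[0.2224]  H_jac=[1.1816]  S=[0.5705]  K=[0.4606]  nu=[-2.8991]  x^+=[-0.7445]  P^+=[0.1014]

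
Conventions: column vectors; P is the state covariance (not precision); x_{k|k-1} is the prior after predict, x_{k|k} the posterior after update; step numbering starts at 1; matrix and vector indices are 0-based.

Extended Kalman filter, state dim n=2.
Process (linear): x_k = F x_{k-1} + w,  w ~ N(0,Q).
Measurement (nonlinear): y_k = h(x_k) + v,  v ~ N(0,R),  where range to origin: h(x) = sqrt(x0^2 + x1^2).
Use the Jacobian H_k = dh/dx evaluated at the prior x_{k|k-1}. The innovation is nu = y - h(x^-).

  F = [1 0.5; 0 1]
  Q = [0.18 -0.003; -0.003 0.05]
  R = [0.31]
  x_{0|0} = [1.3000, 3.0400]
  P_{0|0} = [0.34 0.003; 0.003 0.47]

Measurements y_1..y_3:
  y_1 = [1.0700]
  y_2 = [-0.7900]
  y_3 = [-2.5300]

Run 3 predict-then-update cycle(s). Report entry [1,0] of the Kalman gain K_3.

K[1,0] = 0.3552

step 1: x^-=[2.8200, 3.0400]  P^-=[0.6405 0.2350; 0.2350 0.5200]  H_jac=[0.6801 0.7331]  S=[1.1201]  K=[0.5427; 0.4830]  nu=[-3.0766]  x^+=[1.1503, 1.5539]  P^+=[0.3106 -0.0586; -0.0586 0.2586]
step 2: x^-=[1.9272, 1.5539]  P^-=[0.4966 0.0677; 0.0677 0.3086]  H_jac=[0.7785 0.6277]  S=[0.7987]  K=[0.5372; 0.3085]  nu=[-3.2656]  x^+=[0.1728, 0.5464]  P^+=[0.2661 -0.0647; -0.0647 0.2326]
step 3: x^-=[0.4460, 0.5464]  P^-=[0.4396 0.0486; 0.0486 0.2826]  H_jac=[0.6324 0.7747]  S=[0.7030]  K=[0.4490; 0.3552]  nu=[-3.2353]  x^+=[-1.0065, -0.6027]  P^+=[0.2979 -0.0635; -0.0635 0.1939]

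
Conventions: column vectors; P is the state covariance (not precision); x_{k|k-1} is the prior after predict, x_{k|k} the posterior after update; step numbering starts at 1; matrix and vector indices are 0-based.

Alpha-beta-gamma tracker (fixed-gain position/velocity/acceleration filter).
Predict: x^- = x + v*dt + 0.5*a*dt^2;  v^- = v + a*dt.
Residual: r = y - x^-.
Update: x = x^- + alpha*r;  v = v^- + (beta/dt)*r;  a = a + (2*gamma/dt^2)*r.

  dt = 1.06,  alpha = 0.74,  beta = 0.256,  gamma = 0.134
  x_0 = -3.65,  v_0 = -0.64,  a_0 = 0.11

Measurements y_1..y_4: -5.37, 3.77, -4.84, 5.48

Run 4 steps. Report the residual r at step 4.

step 1: x_pred=-4.2666  r=-1.1034  x^+=-5.0831  v^+=-0.7899  a^+=-0.1532
step 2: x_pred=-6.0064  r=9.7764  x^+=1.2281  v^+=1.4089  a^+=2.1787
step 3: x_pred=3.9455  r=-8.7855  x^+=-2.5558  v^+=1.5965  a^+=0.0832
step 4: x_pred=-0.8168  r=6.2968  x^+=3.8428  v^+=3.2054  a^+=1.5851

resid = 6.2968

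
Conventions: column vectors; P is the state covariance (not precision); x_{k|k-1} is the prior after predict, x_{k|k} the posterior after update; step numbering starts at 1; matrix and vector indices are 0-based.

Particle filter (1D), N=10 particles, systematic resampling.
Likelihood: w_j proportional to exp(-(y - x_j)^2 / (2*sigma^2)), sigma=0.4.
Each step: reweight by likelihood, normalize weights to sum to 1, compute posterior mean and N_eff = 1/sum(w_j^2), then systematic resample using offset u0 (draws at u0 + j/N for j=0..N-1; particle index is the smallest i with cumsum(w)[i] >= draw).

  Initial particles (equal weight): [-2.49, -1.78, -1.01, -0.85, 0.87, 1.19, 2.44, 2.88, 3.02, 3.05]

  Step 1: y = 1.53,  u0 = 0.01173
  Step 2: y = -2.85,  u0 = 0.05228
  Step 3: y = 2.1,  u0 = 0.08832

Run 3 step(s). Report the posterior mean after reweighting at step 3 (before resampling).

step 1: w=[0.0000, 0.0000, 0.0000, 0.0000, 0.2481, 0.6743, 0.0728, 0.0033, 0.0009, 0.0007]  mean=1.2101  Neff=1.9175  idx=[4, 4, 4, 5, 5, 5, 5, 5, 5, 5]
step 2: w=[0.3330, 0.3330, 0.3330, 0.0001, 0.0001, 0.0001, 0.0001, 0.0001, 0.0001, 0.0001]  mean=0.8703  Neff=3.0060  idx=[0, 0, 0, 1, 1, 1, 1, 2, 2, 2]
step 3: w=[0.1000, 0.1000, 0.1000, 0.1000, 0.1000, 0.1000, 0.1000, 0.1000, 0.1000, 0.1000]  mean=0.8700  Neff=10.0000  idx=[0, 1, 2, 3, 4, 5, 6, 7, 8, 9]

post_mean = 0.8700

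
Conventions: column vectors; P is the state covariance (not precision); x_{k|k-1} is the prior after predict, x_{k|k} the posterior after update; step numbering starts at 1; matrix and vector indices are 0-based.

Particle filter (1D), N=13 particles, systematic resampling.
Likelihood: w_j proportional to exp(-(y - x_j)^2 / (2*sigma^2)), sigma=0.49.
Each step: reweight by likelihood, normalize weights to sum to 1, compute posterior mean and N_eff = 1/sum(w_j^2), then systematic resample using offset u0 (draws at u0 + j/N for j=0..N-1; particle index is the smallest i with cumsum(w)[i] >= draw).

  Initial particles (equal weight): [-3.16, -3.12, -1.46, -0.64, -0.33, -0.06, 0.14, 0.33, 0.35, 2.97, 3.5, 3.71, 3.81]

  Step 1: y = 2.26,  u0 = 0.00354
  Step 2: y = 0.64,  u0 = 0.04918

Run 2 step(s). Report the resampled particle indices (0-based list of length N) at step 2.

resampled_idx = [0, 1, 2, 3, 4, 5, 6, 7, 7, 8, 9, 10, 11]

step 1: w=[0.0000, 0.0000, 0.0000, 0.0000, 0.0000, 0.0000, 0.0002, 0.0010, 0.0012, 0.8516, 0.0990, 0.0305, 0.0163]  mean=3.0521  Neff=1.3582  idx=[9, 9, 9, 9, 9, 9, 9, 9, 9, 9, 9, 9, 10]
step 2: w=[0.0833, 0.0833, 0.0833, 0.0833, 0.0833, 0.0833, 0.0833, 0.0833, 0.0833, 0.0833, 0.0833, 0.0833, 0.0003]  mean=2.9701  Neff=12.0065  idx=[0, 1, 2, 3, 4, 5, 6, 7, 7, 8, 9, 10, 11]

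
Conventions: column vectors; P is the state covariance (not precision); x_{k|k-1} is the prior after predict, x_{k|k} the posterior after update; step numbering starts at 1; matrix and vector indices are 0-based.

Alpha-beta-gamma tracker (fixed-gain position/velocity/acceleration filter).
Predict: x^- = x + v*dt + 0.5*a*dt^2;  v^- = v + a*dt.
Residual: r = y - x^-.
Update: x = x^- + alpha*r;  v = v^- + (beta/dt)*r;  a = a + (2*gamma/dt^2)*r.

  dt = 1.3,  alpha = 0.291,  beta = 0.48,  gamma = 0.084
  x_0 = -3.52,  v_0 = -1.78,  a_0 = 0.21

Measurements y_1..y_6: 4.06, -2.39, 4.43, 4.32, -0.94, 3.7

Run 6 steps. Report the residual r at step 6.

step 1: x_pred=-5.6565  r=9.7165  x^+=-2.8290  v^+=2.0806  a^+=1.1759
step 2: x_pred=0.8695  r=-3.2595  x^+=-0.0790  v^+=2.4058  a^+=0.8519
step 3: x_pred=3.7684  r=0.6616  x^+=3.9609  v^+=3.7576  a^+=0.9177
step 4: x_pred=9.6212  r=-5.3012  x^+=8.0785  v^+=2.9932  a^+=0.3907
step 5: x_pred=12.2998  r=-13.2398  x^+=8.4470  v^+=-1.3875  a^+=-0.9255
step 6: x_pred=5.8613  r=-2.1613  x^+=5.2323  v^+=-3.3886  a^+=-1.1403

resid = -2.1613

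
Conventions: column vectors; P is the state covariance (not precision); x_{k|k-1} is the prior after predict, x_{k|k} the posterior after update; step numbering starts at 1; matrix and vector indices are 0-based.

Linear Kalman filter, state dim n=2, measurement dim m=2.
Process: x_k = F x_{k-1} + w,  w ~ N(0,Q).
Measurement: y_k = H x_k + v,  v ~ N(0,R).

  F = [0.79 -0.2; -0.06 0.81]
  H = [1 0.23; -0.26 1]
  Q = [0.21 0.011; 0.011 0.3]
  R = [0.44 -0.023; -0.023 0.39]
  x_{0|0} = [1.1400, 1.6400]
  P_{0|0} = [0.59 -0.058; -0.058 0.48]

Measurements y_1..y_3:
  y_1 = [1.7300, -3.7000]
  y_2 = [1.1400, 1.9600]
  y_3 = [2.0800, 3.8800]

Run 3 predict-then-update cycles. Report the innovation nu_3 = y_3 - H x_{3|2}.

step 1: x^-=[0.5726, 1.2600]  P^-=[0.6157 -0.1325; -0.1325 0.6227]  S=[1.0277 -0.1645; -0.1645 1.1232]  K=[0.5404 -0.1814; 0.1065 0.6007]  nu=[0.8676, -4.8111]  x^+=[1.9141, -1.5374]  P^+=[0.2464 -0.0191; -0.0191 0.2268]
step 2: x^-=[1.8197, -1.3601]  P^-=[0.3789 -0.0499; -0.0499 0.4516]  S=[0.8198 -0.0645; -0.0645 0.8931]  K=[0.4376 -0.1345; 0.1074 0.5279]  nu=[-0.3668, 3.7932]  x^+=[1.1489, 0.6029]  P^+=[0.1982 -0.0110; -0.0110 0.2005]
step 3: x^-=[0.7870, 0.4194]  P^-=[0.3452 -0.0381; -0.0381 0.4334]  S=[0.7906 -0.0489; -0.0489 0.8665]  K=[0.4179 -0.1239; 0.1099 0.5178]  nu=[1.1965, 3.6652]  x^+=[0.8328, 2.4486]  P^+=[0.1888 -0.0089; -0.0089 0.1971]

innov = [1.1965, 3.6652]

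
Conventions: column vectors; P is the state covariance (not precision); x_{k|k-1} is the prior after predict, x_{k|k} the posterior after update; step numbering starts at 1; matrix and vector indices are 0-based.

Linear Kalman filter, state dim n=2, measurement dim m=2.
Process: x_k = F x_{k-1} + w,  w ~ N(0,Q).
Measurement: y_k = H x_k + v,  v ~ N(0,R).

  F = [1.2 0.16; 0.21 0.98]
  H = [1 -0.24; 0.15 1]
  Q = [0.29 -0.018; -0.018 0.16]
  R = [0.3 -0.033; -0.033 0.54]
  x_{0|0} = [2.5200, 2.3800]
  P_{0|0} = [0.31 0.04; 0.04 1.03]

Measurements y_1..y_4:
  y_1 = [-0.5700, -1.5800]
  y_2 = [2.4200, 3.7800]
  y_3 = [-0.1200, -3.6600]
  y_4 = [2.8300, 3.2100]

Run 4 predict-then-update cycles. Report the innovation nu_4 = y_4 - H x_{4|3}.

step 1: x^-=[3.4048, 2.8616]  P^-=[0.7781 0.2700; 0.2700 1.1793]  S=[1.0165 0.0610; 0.0610 1.8179]  K=[0.6904 0.1896; -0.0532 0.6728]  nu=[-3.2880, -4.9523]  x^+=[0.1958, -0.2956]  P^+=[0.2123 0.0477; 0.0477 0.3579]
step 2: x^-=[0.1877, -0.2485]  P^-=[0.6232 0.1494; 0.1494 0.5328]  S=[0.8822 0.0766; 0.0766 1.1316]  K=[0.6510 0.1705; -0.0183 0.4918]  nu=[2.1726, 4.0004]  x^+=[2.2843, 1.6792]  P^+=[0.1994 0.0407; 0.0407 0.2601]
step 3: x^-=[3.0098, 2.1253]  P^-=[0.5995 0.1223; 0.1223 0.4353]  S=[0.8659 0.0703; 0.0703 1.0255]  K=[0.6452 0.1627; -0.0155 0.4435]  nu=[-2.6198, -6.2368]  x^+=[0.3049, -0.5999]  P^+=[0.1971 0.0370; 0.0370 0.2344]
step 4: x^-=[0.2699, -0.5239]  P^-=[0.5940 0.1132; 0.1132 0.4091]  S=[0.8632 0.0670; 0.0670 0.9964]  K=[0.6442 0.1597; -0.0159 0.4287]  nu=[2.4344, 3.6934]  x^+=[2.4279, 1.0206]  P^+=[0.1965 0.0355; 0.0355 0.2267]

innov = [2.4344, 3.6934]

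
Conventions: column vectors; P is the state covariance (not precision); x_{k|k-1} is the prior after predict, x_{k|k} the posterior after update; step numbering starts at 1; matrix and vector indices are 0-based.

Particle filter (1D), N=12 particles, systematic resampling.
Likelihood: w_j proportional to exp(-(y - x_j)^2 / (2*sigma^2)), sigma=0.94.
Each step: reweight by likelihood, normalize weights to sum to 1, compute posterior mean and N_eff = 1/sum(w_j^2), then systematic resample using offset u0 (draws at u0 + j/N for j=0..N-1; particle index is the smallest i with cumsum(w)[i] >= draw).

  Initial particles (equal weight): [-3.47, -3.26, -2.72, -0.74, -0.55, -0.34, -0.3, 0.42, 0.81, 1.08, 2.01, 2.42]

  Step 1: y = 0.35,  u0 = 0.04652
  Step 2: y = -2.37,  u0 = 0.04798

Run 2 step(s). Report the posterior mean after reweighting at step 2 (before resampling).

post_mean = -0.4507

step 1: w=[0.0000, 0.0001, 0.0009, 0.0908, 0.1125, 0.1359, 0.1400, 0.1774, 0.1578, 0.1316, 0.0374, 0.0157]  mean=0.2375  Neff=7.4481  idx=[3, 4, 5, 5, 6, 6, 7, 7, 8, 8, 9, 10]
step 2: w=[0.2854, 0.1969, 0.1246, 0.1246, 0.1136, 0.1136, 0.0157, 0.0157, 0.0042, 0.0042, 0.0015, 0.0000]  mean=-0.4507  Neff=5.6306  idx=[0, 0, 0, 1, 1, 1, 2, 3, 3, 4, 5, 6]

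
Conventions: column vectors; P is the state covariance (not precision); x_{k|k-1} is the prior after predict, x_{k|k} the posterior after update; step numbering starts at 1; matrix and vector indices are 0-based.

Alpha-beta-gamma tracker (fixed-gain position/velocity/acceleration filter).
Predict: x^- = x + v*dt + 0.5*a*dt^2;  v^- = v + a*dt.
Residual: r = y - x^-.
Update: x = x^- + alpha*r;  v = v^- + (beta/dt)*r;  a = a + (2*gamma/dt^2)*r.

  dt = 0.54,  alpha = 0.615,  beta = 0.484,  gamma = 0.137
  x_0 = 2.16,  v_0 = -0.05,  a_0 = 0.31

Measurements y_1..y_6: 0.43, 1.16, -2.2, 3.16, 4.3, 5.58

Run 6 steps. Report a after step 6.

step 1: x_pred=2.1782  r=-1.7482  x^+=1.1031  v^+=-1.4495  a^+=-1.3327
step 2: x_pred=0.1260  r=1.0340  x^+=0.7619  v^+=-1.2424  a^+=-0.3611
step 3: x_pred=0.0384  r=-2.2384  x^+=-1.3382  v^+=-3.4436  a^+=-2.4644
step 4: x_pred=-3.5571  r=6.7171  x^+=0.5739  v^+=1.2461  a^+=3.8473
step 5: x_pred=1.8077  r=2.4923  x^+=3.3405  v^+=5.5574  a^+=6.1891
step 6: x_pred=7.2439  r=-1.6639  x^+=6.2206  v^+=7.4082  a^+=4.6257

a_post = 4.6257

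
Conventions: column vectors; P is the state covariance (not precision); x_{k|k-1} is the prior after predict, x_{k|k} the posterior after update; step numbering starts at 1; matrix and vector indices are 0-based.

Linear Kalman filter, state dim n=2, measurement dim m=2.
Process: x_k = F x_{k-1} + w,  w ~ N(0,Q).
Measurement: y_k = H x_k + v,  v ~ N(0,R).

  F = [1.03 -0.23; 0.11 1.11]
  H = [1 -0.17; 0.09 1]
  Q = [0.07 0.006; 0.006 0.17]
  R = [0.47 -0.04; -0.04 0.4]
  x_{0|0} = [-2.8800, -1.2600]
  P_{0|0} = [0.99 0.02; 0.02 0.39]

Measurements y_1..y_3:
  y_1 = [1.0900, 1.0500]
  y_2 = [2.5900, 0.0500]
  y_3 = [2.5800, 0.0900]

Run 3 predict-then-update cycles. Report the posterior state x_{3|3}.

x_post = [1.8775, -0.0686]

step 1: x^-=[-2.6766, -1.7154]  P^-=[1.1314 0.0410; 0.0410 0.6674]  S=[1.6068 -0.0113; -0.0113 1.0839]  K=[0.7008 0.1390; -0.0408 0.6187]  nu=[3.4750, 3.0063]  x^+=[0.1767, 0.0029]  P^+=[0.3236 -0.0015; -0.0015 0.2492]
step 2: x^-=[0.1813, 0.0226]  P^-=[0.4272 -0.0227; -0.0227 0.4806]  S=[0.9188 -0.1056; -0.1056 0.8800]  K=[0.4778 0.0752; -0.0518 0.5376]  nu=[2.4126, 0.0111]  x^+=[1.3348, -0.0965]  P^+=[0.2200 -0.0088; -0.0088 0.2179]
step 3: x^-=[1.3970, 0.0397]  P^-=[0.3192 -0.0346; -0.0346 0.4390]  S=[0.8136 -0.1199; -0.1199 0.8354]  K=[0.4071 0.0515; -0.0585 0.5134]  nu=[1.1897, -0.0755]  x^+=[1.8775, -0.0686]  P^+=[0.1871 -0.0125; -0.0125 0.2088]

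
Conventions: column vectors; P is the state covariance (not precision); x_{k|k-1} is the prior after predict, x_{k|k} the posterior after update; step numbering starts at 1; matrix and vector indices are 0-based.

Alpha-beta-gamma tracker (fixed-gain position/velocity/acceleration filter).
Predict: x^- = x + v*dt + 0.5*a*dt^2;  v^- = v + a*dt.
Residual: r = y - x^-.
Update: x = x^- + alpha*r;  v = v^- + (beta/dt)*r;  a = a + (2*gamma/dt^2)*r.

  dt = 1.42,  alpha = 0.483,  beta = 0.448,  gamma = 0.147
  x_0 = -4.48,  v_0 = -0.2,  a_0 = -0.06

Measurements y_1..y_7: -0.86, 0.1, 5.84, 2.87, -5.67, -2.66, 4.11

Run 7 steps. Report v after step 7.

v_post = -3.7726

step 1: x_pred=-4.8245  r=3.9645  x^+=-2.9096  v^+=0.9656  a^+=0.5180
step 2: x_pred=-1.0162  r=1.1162  x^+=-0.4771  v^+=2.0534  a^+=0.6808
step 3: x_pred=3.1250  r=2.7150  x^+=4.4364  v^+=3.8766  a^+=1.0766
step 4: x_pred=11.0267  r=-8.1567  x^+=7.0870  v^+=2.8321  a^+=-0.1126
step 5: x_pred=10.9950  r=-16.6650  x^+=2.9458  v^+=-2.5855  a^+=-2.5425
step 6: x_pred=-3.2889  r=0.6289  x^+=-2.9852  v^+=-5.9974  a^+=-2.4508
step 7: x_pred=-13.9723  r=18.0823  x^+=-5.2386  v^+=-3.7726  a^+=0.1857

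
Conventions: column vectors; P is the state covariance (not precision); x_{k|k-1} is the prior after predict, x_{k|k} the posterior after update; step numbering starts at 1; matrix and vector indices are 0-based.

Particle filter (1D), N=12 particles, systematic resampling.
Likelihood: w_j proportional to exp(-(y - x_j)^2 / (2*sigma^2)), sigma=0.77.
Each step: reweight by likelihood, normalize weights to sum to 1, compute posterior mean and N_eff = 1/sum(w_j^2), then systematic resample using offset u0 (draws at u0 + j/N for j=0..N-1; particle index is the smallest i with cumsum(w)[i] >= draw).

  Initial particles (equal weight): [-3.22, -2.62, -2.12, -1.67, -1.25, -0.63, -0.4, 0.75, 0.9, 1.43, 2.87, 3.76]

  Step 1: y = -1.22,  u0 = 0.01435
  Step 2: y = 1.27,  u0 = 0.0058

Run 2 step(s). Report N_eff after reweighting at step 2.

N_eff = 3.9944

step 1: w=[0.0087, 0.0485, 0.1279, 0.2135, 0.2530, 0.1888, 0.1436, 0.0096, 0.0057, 0.0007, 0.0000, 0.0000]  mean=-1.2620  Neff=5.4118  idx=[1, 2, 2, 3, 3, 4, 4, 4, 5, 5, 6, 6]
step 2: w=[0.0000, 0.0002, 0.0002, 0.0023, 0.0023, 0.0157, 0.0157, 0.0157, 0.1581, 0.1581, 0.3159, 0.3159]  mean=-0.5192  Neff=3.9944  idx=[5, 8, 8, 9, 9, 10, 10, 10, 10, 11, 11, 11]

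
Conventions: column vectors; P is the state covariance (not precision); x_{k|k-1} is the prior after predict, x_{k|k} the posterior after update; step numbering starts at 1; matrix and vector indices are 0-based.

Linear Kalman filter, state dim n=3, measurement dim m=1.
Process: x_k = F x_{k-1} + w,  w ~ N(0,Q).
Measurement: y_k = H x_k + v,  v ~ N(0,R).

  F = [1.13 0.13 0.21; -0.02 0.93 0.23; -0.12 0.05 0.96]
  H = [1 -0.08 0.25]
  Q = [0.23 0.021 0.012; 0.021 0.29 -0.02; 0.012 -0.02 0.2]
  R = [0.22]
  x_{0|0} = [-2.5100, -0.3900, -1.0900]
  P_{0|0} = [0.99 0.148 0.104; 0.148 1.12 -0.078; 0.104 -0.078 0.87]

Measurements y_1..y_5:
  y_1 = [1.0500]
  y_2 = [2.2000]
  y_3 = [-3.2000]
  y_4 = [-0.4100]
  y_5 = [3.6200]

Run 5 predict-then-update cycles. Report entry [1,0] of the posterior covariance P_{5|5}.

step 1: x^-=[-3.1159, -0.5632, -0.7647]  P^-=[1.6400 0.3402 0.1661; 0.3402 1.2653 0.1345; 0.1661 0.1345 0.9856]  S=[1.9530]  K=[0.8471; 0.1396; 0.2057]  nu=[4.3120]  x^+=[0.5368, 0.0388, 0.1224]  P^+=[0.2387 0.1093 -0.1742; 0.1093 1.2272 0.0784; -0.1742 0.0784 0.9030]
step 2: x^-=[0.6373, 0.0535, 0.0550]  P^-=[0.5490 0.2953 0.0001; 0.2953 1.4304 0.3038; 0.0001 0.3038 1.0850]  S=[0.7867]  K=[0.6679; 0.3264; 0.3141]  nu=[1.5532]  x^+=[1.6747, 0.5605, 0.5429]  P^+=[0.1981 0.1238 -0.1649; 0.1238 1.3465 0.2231; -0.1649 0.2231 1.0074]
step 3: x^-=[2.0793, 0.6126, 0.3483]  P^-=[0.5204 0.3658 0.0575; 0.3658 1.6004 0.4611; 0.0575 0.4611 1.1926]  S=[0.7769]  K=[0.6506; 0.4544; 0.4103]  nu=[-5.3174]  x^+=[-1.3803, -1.8035, -1.8334]  P^+=[0.1915 0.1361 -0.1499; 0.1361 1.4399 0.3162; -0.1499 0.3162 1.0618]
step 4: x^-=[-2.1792, -2.0713, -1.6846]  P^-=[0.5318 0.4176 0.0990; 0.4176 1.7232 0.5595; 0.0990 0.5595 1.2482]  S=[0.8011]  K=[0.6530; 0.5238; 0.4572]  nu=[2.0246]  x^+=[-0.8571, -1.0109, -0.7590]  P^+=[0.1902 0.1436 -0.1402; 0.1436 1.5034 0.3677; -0.1402 0.3677 1.0807]
step 5: x^-=[-1.2593, -1.0975, -0.6763]  P^-=[0.5417 0.4481 0.1209; 0.4481 1.8008 0.6119; 0.1209 0.6119 1.2684]  S=[0.8167]  K=[0.6563; 0.5596; 0.4764]  nu=[4.9606]  x^+=[1.9964, 1.6784, 1.6868]  P^+=[0.1898 0.1482 -0.1344; 0.1482 1.5450 0.3941; -0.1344 0.3941 1.0830]

P_post[1,0] = 0.1482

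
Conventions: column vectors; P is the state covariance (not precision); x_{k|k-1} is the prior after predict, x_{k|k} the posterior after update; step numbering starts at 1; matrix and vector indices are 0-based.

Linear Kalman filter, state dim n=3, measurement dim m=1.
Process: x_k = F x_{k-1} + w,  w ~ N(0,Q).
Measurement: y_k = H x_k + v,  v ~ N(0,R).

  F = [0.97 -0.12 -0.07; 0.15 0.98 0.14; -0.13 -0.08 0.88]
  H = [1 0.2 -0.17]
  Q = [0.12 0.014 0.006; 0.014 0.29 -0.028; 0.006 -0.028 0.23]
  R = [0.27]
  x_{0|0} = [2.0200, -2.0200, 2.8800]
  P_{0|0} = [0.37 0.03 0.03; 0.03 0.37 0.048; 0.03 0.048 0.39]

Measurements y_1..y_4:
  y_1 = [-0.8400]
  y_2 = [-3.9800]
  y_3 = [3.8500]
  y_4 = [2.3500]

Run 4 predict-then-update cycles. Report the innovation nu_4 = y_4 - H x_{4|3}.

innov = [1.1543]

step 1: x^-=[2.0002, -1.2734, 2.4334]  P^-=[0.4651 0.0481 -0.0419; 0.0481 0.6846 0.0239; -0.0419 0.0239 0.5276]  S=[0.8096]  K=[0.5952; 0.2235; -0.1566]  nu=[-2.1718]  x^+=[0.7076, -1.7589, 2.7736]  P^+=[0.1783 -0.0596 0.0336; -0.0596 0.6441 0.0523; 0.0336 0.0523 0.5078]
step 2: x^-=[0.7033, -1.2293, 2.4895]  P^-=[0.3097 -0.0966 -0.0141; -0.0966 0.9208 0.0372; -0.0141 0.0372 0.6141]  S=[0.5980]  K=[0.4897; 0.1359; -0.1858]  nu=[-4.0142]  x^+=[-1.2625, -1.7746, 3.2354]  P^+=[0.1663 -0.1364 0.0403; -0.1364 0.9098 0.0523; 0.0403 0.0523 0.5934]
step 3: x^-=[-1.2381, -1.4756, 3.1532]  P^-=[0.3197 -0.2012 -0.0048; -0.2012 1.1551 0.0386; -0.0048 0.0386 0.6788]  S=[0.5740]  K=[0.4882; 0.0405; -0.1960]  nu=[5.9193]  x^+=[1.6518, -1.2360, 1.9931]  P^+=[0.1828 -0.2126 0.0501; -0.2126 1.1541 0.0432; 0.0501 0.0432 0.6567]
step 4: x^-=[1.6111, -0.6845, 1.6381]  P^-=[0.3553 -0.2972 0.0056; -0.2972 1.3669 0.0310; 0.0056 0.0310 0.7271]  S=[0.5781]  K=[0.5101; -0.0503; -0.1934]  nu=[1.1543]  x^+=[2.1999, -0.7426, 1.4149]  P^+=[0.2049 -0.2824 0.0627; -0.2824 1.3654 0.0253; 0.0627 0.0253 0.7055]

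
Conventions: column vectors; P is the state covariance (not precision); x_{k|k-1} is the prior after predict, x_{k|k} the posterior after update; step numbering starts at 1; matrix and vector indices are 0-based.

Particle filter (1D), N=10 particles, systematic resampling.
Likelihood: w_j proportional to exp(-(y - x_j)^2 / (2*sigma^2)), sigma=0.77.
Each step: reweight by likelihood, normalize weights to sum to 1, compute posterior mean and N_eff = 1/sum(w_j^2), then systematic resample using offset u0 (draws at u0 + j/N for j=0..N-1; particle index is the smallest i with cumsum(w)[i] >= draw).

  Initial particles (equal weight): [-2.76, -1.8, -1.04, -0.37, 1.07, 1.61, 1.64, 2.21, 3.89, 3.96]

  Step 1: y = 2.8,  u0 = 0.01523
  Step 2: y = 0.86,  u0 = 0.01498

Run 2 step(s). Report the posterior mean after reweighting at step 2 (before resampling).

step 1: w=[0.0000, 0.0000, 0.0000, 0.0001, 0.0375, 0.1416, 0.1503, 0.3486, 0.1716, 0.1503]  mean=2.5478  Neff=4.5956  idx=[4, 5, 6, 6, 7, 7, 7, 8, 8, 9]
step 2: w=[0.2810, 0.1815, 0.1746, 0.1746, 0.0627, 0.0627, 0.0627, 0.0001, 0.0001, 0.0001]  mean=1.5824  Neff=5.4170  idx=[0, 0, 0, 1, 1, 2, 2, 3, 4, 5]

post_mean = 1.5824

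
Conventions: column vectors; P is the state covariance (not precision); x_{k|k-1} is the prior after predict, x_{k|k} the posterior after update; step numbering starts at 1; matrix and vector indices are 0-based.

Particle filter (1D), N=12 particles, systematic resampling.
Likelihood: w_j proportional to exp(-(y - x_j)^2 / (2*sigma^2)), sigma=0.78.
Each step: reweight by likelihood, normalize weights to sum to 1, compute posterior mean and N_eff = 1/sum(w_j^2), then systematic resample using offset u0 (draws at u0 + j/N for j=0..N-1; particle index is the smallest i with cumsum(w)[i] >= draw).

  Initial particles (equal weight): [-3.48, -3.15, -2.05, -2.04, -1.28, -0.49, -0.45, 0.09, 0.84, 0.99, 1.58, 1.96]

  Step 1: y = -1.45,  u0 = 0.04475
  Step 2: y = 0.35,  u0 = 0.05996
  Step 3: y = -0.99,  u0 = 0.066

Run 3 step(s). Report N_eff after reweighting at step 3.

N_eff = 10.9448

step 1: w=[0.0092, 0.0253, 0.2026, 0.2046, 0.2660, 0.1277, 0.1198, 0.0388, 0.0037, 0.0020, 0.0001, 0.0000]  mean=-1.3929  Neff=5.3587  idx=[2, 2, 2, 3, 3, 4, 4, 4, 5, 5, 6, 7]
step 2: w=[0.0029, 0.0029, 0.0029, 0.0030, 0.0030, 0.0371, 0.0371, 0.0371, 0.1842, 0.1842, 0.1944, 0.3112]  mean=-0.4124  Neff=4.8377  idx=[6, 8, 8, 8, 9, 9, 10, 10, 11, 11, 11, 11]
step 3: w=[0.1150, 0.1004, 0.1004, 0.1004, 0.1004, 0.1004, 0.0970, 0.0970, 0.0473, 0.0473, 0.0473, 0.0473]  mean=-0.4635  Neff=10.9448  idx=[0, 1, 2, 3, 3, 4, 5, 6, 7, 8, 9, 11]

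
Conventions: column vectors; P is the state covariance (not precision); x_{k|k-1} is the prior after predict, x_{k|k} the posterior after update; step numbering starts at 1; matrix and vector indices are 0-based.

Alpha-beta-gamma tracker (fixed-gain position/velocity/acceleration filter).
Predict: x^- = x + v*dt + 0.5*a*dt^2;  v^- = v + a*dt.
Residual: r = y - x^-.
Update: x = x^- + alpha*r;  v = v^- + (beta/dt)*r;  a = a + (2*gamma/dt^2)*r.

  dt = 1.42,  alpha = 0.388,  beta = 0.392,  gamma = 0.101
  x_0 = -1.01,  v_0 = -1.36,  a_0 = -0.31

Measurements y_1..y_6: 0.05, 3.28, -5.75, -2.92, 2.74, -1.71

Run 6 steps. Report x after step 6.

step 1: x_pred=-3.2537  r=3.3037  x^+=-1.9719  v^+=-0.8882  a^+=0.0210
step 2: x_pred=-3.2120  r=6.4920  x^+=-0.6931  v^+=0.9337  a^+=0.6713
step 3: x_pred=1.3096  r=-7.0596  x^+=-1.4295  v^+=-0.0618  a^+=-0.0359
step 4: x_pred=-1.5535  r=-1.3665  x^+=-2.0837  v^+=-0.4901  a^+=-0.1728
step 5: x_pred=-2.9538  r=5.6938  x^+=-0.7446  v^+=0.8364  a^+=0.3976
step 6: x_pred=0.8439  r=-2.5539  x^+=-0.1470  v^+=0.6960  a^+=0.1418

x_post = -0.1470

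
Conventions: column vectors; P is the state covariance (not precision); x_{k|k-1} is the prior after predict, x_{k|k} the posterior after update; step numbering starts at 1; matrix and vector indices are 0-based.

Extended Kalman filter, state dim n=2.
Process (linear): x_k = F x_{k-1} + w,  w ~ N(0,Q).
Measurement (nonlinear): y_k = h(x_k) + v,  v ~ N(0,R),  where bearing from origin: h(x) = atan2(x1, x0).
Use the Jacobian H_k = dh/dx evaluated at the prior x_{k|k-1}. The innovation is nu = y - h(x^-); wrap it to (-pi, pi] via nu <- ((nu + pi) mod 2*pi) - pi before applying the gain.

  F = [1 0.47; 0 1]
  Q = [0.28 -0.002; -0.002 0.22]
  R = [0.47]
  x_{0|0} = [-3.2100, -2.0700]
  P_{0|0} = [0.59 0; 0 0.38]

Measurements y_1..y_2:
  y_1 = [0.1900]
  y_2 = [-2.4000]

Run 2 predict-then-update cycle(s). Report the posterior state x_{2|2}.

x_post = [-5.0669, -2.6889]

step 1: x^-=[-4.1829, -2.0700]  P^-=[0.9539 0.1766; 0.1766 0.6000]  H_jac=[0.0950 -0.1920]  S=[0.4943]  K=[0.1148; -0.1992]  nu=[2.8721]  x^+=[-3.8532, -2.6420]  P^+=[0.9474 0.1879; 0.1879 0.5804]
step 2: x^-=[-5.0949, -2.6420]  P^-=[1.5323 0.4587; 0.4587 0.8004]  H_jac=[0.0802 -0.1547]  S=[0.4876]  K=[0.1065; -0.1784]  nu=[0.2632]  x^+=[-5.0669, -2.6889]  P^+=[1.5267 0.4680; 0.4680 0.7849]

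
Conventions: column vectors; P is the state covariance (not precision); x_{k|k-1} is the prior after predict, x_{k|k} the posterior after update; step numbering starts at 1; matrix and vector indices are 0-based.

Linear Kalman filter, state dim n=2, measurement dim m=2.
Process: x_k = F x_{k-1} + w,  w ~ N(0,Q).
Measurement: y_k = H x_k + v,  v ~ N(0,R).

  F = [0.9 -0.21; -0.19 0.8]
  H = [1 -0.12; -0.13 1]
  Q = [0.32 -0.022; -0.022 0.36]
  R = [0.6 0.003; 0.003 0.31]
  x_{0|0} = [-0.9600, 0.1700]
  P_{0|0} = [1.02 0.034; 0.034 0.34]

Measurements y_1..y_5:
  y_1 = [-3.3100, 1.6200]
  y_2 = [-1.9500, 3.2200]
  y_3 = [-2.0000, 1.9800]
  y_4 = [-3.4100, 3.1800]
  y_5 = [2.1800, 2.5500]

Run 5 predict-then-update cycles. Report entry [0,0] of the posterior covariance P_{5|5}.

step 1: x^-=[-0.8997, 0.3184]  P^-=[1.1483 -0.2277; -0.2277 0.6041]  S=[1.8117 -0.4500; -0.4500 0.9927]  K=[0.6250 -0.0964; -0.0080 0.6347]  nu=[-2.3721, 1.1846]  x^+=[-2.4964, 1.0894]  P^+=[0.3772 0.0210; 0.0210 0.1995]
step 2: x^-=[-2.4756, 1.3458]  P^-=[0.6264 -0.1040; -0.1040 0.4949]  S=[1.2585 -0.2435; -0.2435 0.8425]  K=[0.4926 -0.0778; -0.0139 0.5994]  nu=[0.6871, 1.5524]  x^+=[-2.2579, 2.2668]  P^+=[0.2973 0.0160; 0.0160 0.1879]
step 3: x^-=[-2.5081, 2.2424]  P^-=[0.5630 -0.0922; -0.0922 0.4861]  S=[1.1921 -0.2222; -0.2222 0.8296]  K=[0.4677 -0.0741; -0.0151 0.5963]  nu=[0.7772, -0.5885]  x^+=[-2.1010, 1.8797]  P^+=[0.2822 0.0151; 0.0151 0.1868]
step 4: x^-=[-2.2856, 1.9030]  P^-=[0.5511 -0.0902; -0.0902 0.4851]  S=[1.1798 -0.2184; -0.2184 0.8279]  K=[0.4627 -0.0734; -0.0154 0.5961]  nu=[-0.8960, 0.9799]  x^+=[-2.7721, 2.5009]  P^+=[0.2792 0.0149; 0.0149 0.1867]
step 5: x^-=[-3.0201, 2.5274]  P^-=[0.5488 -0.0898; -0.0898 0.4850]  S=[1.1773 -0.2177; -0.2177 0.8276]  K=[0.4617 -0.0732; -0.0155 0.5961]  nu=[5.5034, -0.3700]  x^+=[-0.4519, 2.2218]  P^+=[0.2786 0.0149; 0.0149 0.1867]

P_post[0,0] = 0.2786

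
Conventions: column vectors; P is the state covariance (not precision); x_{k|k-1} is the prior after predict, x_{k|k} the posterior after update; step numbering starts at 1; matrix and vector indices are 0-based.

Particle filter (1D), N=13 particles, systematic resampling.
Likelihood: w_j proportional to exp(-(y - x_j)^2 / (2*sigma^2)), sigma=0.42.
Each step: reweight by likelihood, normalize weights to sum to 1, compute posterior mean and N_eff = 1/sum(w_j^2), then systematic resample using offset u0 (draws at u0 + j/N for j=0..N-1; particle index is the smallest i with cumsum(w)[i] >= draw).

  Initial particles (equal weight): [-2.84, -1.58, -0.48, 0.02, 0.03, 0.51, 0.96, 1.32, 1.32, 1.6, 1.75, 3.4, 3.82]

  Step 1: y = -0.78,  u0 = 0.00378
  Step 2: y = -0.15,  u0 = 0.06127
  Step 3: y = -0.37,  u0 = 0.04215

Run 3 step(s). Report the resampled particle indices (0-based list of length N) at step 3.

resampled_idx = [0, 1, 2, 3, 4, 4, 5, 6, 7, 8, 9, 11, 12]

step 1: w=[0.0000, 0.1288, 0.6122, 0.1288, 0.1230, 0.0071, 0.0001, 0.0000, 0.0000, 0.0000, 0.0000, 0.0000, 0.0000]  mean=-0.4873  Neff=2.3633  idx=[1, 1, 2, 2, 2, 2, 2, 2, 2, 2, 3, 3, 4]
step 2: w=[0.0004, 0.0004, 0.0850, 0.0850, 0.0850, 0.0850, 0.0850, 0.0850, 0.0850, 0.0850, 0.1067, 0.1067, 0.1056]  mean=-0.3202  Neff=10.8966  idx=[2, 3, 4, 5, 6, 7, 8, 9, 9, 10, 11, 12, 12]
step 3: w=[0.0858, 0.0858, 0.0858, 0.0858, 0.0858, 0.0858, 0.0858, 0.0858, 0.0858, 0.0577, 0.0577, 0.0564, 0.0564]  mean=-0.3648  Neff=12.6246  idx=[0, 1, 2, 3, 4, 4, 5, 6, 7, 8, 9, 11, 12]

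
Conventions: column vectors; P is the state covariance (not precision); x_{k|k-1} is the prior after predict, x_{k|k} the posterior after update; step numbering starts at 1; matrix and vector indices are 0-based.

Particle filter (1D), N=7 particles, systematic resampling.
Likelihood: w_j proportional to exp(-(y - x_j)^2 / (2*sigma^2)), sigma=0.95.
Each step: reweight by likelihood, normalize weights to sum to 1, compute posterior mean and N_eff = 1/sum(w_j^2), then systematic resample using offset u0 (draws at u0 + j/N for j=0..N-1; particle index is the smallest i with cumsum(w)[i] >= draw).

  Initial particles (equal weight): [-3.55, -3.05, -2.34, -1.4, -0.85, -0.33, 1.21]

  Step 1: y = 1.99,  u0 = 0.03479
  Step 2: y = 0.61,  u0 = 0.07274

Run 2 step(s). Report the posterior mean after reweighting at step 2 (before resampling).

step 1: w=[0.0000, 0.0000, 0.0000, 0.0022, 0.0147, 0.0652, 0.9178]  mean=1.0733  Neff=1.1808  idx=[5, 6, 6, 6, 6, 6, 6]
step 2: w=[0.1109, 0.1482, 0.1482, 0.1482, 0.1482, 0.1482, 0.1482]  mean=1.0393  Neff=6.9420  idx=[0, 1, 2, 3, 4, 5, 6]

post_mean = 1.0393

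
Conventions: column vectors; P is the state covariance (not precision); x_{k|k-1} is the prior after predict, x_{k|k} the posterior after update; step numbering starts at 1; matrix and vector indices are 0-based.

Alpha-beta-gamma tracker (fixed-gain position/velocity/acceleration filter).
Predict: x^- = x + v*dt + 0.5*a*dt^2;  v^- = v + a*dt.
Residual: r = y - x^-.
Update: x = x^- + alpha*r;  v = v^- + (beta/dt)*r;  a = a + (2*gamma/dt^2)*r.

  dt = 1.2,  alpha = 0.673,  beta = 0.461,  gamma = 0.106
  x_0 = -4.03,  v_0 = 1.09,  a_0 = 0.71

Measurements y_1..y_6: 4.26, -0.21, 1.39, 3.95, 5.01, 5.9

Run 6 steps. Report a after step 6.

a_post = -0.2994

step 1: x_pred=-2.2108  r=6.4708  x^+=2.1440  v^+=4.4279  a^+=1.6626
step 2: x_pred=8.6546  r=-8.8646  x^+=2.6887  v^+=3.0176  a^+=0.3576
step 3: x_pred=6.5673  r=-5.1773  x^+=3.0830  v^+=1.4577  a^+=-0.4046
step 4: x_pred=4.5409  r=-0.5909  x^+=4.1432  v^+=0.7452  a^+=-0.4916
step 5: x_pred=4.6835  r=0.3265  x^+=4.9032  v^+=0.2807  a^+=-0.4435
step 6: x_pred=4.9207  r=0.9793  x^+=5.5798  v^+=0.1246  a^+=-0.2994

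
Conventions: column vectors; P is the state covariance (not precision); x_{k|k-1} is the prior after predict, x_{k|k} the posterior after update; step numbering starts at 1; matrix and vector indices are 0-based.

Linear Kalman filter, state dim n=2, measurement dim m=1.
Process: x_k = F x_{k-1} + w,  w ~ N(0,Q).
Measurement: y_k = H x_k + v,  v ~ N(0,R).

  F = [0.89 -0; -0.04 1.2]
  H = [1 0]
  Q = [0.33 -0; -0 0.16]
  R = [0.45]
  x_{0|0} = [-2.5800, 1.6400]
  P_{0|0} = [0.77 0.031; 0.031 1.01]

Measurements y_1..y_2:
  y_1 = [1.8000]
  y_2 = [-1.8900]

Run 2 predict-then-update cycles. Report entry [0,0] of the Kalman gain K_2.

step 1: x^-=[-2.2962, 2.0712]  P^-=[0.9399 0.0057; 0.0057 1.6127]  S=[1.3899]  K=[0.6762; 0.0041]  nu=[4.0962]  x^+=[0.4738, 2.0880]  P^+=[0.3043 0.0018; 0.0018 1.6126]
step 2: x^-=[0.4217, 2.4866]  P^-=[0.5710 -0.0089; -0.0089 2.4825]  S=[1.0210]  K=[0.5593; -0.0087]  nu=[-2.3117]  x^+=[-0.8712, 2.5067]  P^+=[0.2517 -0.0039; -0.0039 2.4824]

K[0,0] = 0.5593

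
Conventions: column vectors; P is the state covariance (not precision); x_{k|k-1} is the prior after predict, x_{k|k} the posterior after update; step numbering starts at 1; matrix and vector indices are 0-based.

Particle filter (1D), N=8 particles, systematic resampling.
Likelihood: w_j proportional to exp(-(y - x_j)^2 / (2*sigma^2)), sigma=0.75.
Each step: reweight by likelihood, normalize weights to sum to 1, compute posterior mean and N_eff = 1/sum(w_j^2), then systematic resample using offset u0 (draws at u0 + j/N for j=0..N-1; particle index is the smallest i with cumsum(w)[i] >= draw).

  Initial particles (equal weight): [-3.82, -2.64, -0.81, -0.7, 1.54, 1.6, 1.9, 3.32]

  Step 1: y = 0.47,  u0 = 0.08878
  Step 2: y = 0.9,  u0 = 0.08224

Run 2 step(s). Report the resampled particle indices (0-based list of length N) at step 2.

resampled_idx = [2, 3, 4, 4, 5, 6, 6, 7]

step 1: w=[0.0000, 0.0001, 0.1695, 0.2153, 0.2628, 0.2337, 0.1181, 0.0005]  mean=0.7163  Neff=4.7017  idx=[2, 3, 3, 4, 4, 5, 5, 6]
step 2: w=[0.0220, 0.0304, 0.0304, 0.2059, 0.2059, 0.1917, 0.1917, 0.1218]  mean=1.4187  Neff=5.6984  idx=[2, 3, 4, 4, 5, 6, 6, 7]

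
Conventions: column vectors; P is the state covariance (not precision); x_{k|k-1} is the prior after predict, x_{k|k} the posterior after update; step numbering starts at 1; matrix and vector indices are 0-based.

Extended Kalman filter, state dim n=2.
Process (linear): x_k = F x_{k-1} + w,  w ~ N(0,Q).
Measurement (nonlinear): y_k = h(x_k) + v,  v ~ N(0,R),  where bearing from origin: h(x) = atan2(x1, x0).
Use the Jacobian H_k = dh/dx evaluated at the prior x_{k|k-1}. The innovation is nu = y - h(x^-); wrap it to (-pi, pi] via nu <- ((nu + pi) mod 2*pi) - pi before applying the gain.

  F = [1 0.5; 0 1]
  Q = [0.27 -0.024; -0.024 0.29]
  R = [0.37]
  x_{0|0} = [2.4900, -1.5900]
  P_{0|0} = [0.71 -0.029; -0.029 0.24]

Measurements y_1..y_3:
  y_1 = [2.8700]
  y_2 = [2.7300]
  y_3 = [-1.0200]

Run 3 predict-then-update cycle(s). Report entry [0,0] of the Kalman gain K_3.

step 1: x^-=[1.6950, -1.5900]  P^-=[1.0110 0.0670; 0.0670 0.5300]  H_jac=[0.2944 0.3138]  S=[0.5222]  K=[0.6102; 0.3563]  nu=[-2.6597]  x^+=[0.0720, -2.5376]  P^+=[0.8166 -0.0465; -0.0465 0.4637]
step 2: x^-=[-1.1968, -2.5376]  P^-=[1.1560 0.1613; 0.1613 0.7537]  H_jac=[0.3224 -0.1520]  S=[0.4917]  K=[0.7079; -0.1273]  nu=[-1.5417]  x^+=[-2.2882, -2.3414]  P^+=[0.9095 0.2056; 0.2056 0.7457]
step 3: x^-=[-3.4589, -2.3414]  P^-=[1.5716 0.5545; 0.5545 1.0357]  H_jac=[0.1342 -0.1983]  S=[0.4095]  K=[0.2466; -0.3197]  nu=[1.5265]  x^+=[-3.0825, -2.8295]  P^+=[1.5467 0.5868; 0.5868 0.9939]

K[0,0] = 0.2466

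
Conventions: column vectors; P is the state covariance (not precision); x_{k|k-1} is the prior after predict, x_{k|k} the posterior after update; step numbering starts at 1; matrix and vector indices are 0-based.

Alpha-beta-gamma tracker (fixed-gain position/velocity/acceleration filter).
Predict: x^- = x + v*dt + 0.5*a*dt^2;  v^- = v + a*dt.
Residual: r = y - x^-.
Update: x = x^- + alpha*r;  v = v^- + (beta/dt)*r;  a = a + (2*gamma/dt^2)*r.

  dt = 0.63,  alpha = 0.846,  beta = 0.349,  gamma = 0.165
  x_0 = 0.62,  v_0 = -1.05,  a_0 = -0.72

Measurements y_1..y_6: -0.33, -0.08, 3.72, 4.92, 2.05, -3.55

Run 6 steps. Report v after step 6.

v_post = -1.8493

step 1: x_pred=-0.1844  r=-0.1456  x^+=-0.3076  v^+=-1.5843  a^+=-0.8411
step 2: x_pred=-1.4726  r=1.3926  x^+=-0.2945  v^+=-1.3427  a^+=0.3168
step 3: x_pred=-1.0775  r=4.7975  x^+=2.9812  v^+=1.5145  a^+=4.3056
step 4: x_pred=4.7898  r=0.1302  x^+=4.8999  v^+=4.2992  a^+=4.4139
step 5: x_pred=8.4844  r=-6.4344  x^+=3.0409  v^+=3.5155  a^+=-0.9359
step 6: x_pred=5.0699  r=-8.6199  x^+=-2.2225  v^+=-1.8493  a^+=-8.1029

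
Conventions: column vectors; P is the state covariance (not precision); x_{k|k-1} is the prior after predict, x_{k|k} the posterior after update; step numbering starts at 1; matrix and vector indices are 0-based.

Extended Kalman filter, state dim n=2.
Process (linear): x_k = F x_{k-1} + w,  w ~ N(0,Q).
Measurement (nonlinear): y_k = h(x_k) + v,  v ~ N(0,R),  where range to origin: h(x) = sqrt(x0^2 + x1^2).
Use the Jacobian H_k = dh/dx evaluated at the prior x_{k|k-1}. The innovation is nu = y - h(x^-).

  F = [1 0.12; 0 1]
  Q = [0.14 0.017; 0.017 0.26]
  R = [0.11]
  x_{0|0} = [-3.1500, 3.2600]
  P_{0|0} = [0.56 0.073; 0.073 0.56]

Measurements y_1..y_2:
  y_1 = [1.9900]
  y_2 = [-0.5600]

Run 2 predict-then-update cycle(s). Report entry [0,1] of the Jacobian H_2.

step 1: x^-=[-2.7588, 3.2600]  P^-=[0.7256 0.1572; 0.1572 0.8200]  H_jac=[-0.6460 0.7633]  S=[0.7356]  K=[-0.4741; 0.7129]  nu=[-2.2807]  x^+=[-1.6776, 1.6341]  P^+=[0.5603 0.4058; 0.4058 0.4462]
step 2: x^-=[-1.4815, 1.6341]  P^-=[0.8041 0.4763; 0.4763 0.7062]  H_jac=[-0.6717 0.7409]  S=[0.3863]  K=[-0.4846; 0.5261]  nu=[-2.7657]  x^+=[-0.1413, 0.1791]  P^+=[0.7134 0.5748; 0.5748 0.5992]

H_jac[0,1] = 0.7409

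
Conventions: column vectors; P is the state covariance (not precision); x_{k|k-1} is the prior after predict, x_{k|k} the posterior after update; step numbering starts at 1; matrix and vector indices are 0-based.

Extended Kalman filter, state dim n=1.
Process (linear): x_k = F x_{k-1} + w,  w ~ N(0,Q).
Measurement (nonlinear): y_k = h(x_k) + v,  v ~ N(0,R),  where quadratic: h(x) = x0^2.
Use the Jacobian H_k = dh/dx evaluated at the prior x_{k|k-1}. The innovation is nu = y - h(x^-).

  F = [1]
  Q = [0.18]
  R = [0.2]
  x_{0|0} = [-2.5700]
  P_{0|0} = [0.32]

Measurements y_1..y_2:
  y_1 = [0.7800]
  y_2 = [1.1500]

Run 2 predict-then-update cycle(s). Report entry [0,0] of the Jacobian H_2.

H_jac[0,0] = -2.9073

step 1: x^-=[-2.5700]  P^-=[0.5000]  H_jac=[-5.1400]  S=[13.4098]  K=[-0.1917]  nu=[-5.8249]  x^+=[-1.4537]  P^+=[0.0075]
step 2: x^-=[-1.4537]  P^-=[0.1875]  H_jac=[-2.9073]  S=[1.7845]  K=[-0.3054]  nu=[-0.9631]  x^+=[-1.1595]  P^+=[0.0210]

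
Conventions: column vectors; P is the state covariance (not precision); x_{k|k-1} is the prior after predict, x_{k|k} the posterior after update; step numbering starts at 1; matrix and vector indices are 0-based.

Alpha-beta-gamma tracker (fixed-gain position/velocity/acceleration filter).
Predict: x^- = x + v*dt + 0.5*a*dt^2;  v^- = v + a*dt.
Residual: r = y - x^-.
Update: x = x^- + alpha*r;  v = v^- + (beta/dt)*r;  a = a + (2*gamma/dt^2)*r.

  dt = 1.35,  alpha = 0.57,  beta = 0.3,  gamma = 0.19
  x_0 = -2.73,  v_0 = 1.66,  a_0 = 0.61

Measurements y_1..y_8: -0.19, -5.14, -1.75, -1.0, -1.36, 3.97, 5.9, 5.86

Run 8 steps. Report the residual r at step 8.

step 1: x_pred=0.0669  r=-0.2569  x^+=-0.0795  v^+=2.4264  a^+=0.5564
step 2: x_pred=3.7032  r=-8.8432  x^+=-1.3374  v^+=1.2125  a^+=-1.2874
step 3: x_pred=-0.8737  r=-0.8763  x^+=-1.3732  v^+=-0.7202  a^+=-1.4701
step 4: x_pred=-3.6852  r=2.6852  x^+=-2.1546  v^+=-2.1082  a^+=-0.9102
step 5: x_pred=-5.8301  r=4.4701  x^+=-3.2822  v^+=-2.3436  a^+=0.0218
step 6: x_pred=-6.4262  r=10.3962  x^+=-0.5004  v^+=-0.0039  a^+=2.1895
step 7: x_pred=1.4895  r=4.4105  x^+=4.0035  v^+=3.9320  a^+=3.1091
step 8: x_pred=12.1448  r=-6.2848  x^+=8.5625  v^+=6.7326  a^+=1.7987

resid = -6.2848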